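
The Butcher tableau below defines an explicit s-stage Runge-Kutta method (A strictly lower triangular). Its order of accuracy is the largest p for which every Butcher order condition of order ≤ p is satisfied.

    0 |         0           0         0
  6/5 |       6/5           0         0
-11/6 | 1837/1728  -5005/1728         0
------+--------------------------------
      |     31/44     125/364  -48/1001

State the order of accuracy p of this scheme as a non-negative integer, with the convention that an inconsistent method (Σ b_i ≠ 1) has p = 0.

b = (31/44, 125/364, -48/1001)
c = (0, 6/5, -11/6)
Ac = (0, 0, -1001/288)
Σ b_i: 31/44·1 + 125/364·1 + (-48/1001)·1 = 1 ✓
b·c: 125/364·6/5 + (-48/1001)·(-11/6) = 1/2 ✓
b·c²: 125/364·36/25 + (-48/1001)·121/36 = 1/3 ✓
b·Ac: (-48/1001)·(-1001/288) = 1/6 ✓; 3 stages ⇒ order 3.

3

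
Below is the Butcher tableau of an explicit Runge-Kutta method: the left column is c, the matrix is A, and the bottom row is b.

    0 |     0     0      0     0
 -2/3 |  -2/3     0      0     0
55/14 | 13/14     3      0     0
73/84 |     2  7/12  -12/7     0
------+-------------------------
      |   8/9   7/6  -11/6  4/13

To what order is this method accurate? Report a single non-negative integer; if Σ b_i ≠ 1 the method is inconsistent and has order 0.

b = (8/9, 7/6, -11/6, 4/13)
c = (0, -2/3, 55/14, 73/84)
Ac = (0, 0, -2, -6283/882)
Σ b_i: 8/9·1 + 7/6·1 + (-11/6)·1 + 4/13·1 = 62/117 ≠ 1 ⇒ order 0.

0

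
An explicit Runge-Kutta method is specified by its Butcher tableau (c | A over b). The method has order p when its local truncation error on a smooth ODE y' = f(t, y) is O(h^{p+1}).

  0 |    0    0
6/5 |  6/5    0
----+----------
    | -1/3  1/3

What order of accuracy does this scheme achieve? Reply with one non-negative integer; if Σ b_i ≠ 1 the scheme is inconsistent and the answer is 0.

b = (-1/3, 1/3)
c = (0, 6/5)
Σ b_i: (-1/3)·1 + 1/3·1 = 0 ≠ 1 ⇒ order 0.

0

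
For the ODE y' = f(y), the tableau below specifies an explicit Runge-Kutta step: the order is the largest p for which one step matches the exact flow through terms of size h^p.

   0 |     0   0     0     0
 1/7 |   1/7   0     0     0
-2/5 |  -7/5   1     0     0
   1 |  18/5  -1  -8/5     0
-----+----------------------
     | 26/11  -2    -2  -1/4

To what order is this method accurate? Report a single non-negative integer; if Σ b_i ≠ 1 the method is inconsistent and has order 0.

0

b = (26/11, -2, -2, -1/4)
c = (0, 1/7, -2/5, 1)
Ac = (0, 0, 1/7, 87/175)
Σ b_i: 26/11·1 + (-2)·1 + (-2)·1 + (-1/4)·1 = -83/44 ≠ 1 ⇒ order 0.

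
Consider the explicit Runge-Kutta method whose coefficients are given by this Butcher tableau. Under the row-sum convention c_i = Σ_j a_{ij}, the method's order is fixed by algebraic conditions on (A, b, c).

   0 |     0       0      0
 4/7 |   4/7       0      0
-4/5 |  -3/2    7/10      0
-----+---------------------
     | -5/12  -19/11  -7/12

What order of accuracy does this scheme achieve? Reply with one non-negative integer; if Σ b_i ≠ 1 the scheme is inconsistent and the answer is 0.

0

b = (-5/12, -19/11, -7/12)
c = (0, 4/7, -4/5)
Ac = (0, 0, 2/5)
Σ b_i: (-5/12)·1 + (-19/11)·1 + (-7/12)·1 = -30/11 ≠ 1 ⇒ order 0.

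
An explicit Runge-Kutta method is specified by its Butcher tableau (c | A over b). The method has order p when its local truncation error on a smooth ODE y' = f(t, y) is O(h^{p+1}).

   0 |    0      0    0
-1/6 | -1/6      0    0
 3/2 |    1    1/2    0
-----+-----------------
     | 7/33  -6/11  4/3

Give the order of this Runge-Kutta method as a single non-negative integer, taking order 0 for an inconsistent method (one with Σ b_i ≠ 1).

b = (7/33, -6/11, 4/3)
c = (0, -1/6, 3/2)
Ac = (0, 0, -1/12)
Σ b_i: 7/33·1 + (-6/11)·1 + 4/3·1 = 1 ✓
b·c: (-6/11)·(-1/6) + 4/3·3/2 = 23/11 ≠ 1/2 ⇒ order 1.

1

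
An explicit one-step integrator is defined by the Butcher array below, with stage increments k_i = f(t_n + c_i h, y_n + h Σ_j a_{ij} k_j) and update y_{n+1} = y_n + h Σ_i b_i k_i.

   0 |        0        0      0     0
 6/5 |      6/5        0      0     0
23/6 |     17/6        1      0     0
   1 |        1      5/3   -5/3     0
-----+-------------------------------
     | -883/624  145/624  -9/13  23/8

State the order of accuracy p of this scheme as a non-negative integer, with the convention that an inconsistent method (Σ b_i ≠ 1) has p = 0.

2

b = (-883/624, 145/624, -9/13, 23/8)
c = (0, 6/5, 23/6, 1)
Ac = (0, 0, 6/5, -79/18)
Σ b_i: (-883/624)·1 + 145/624·1 + (-9/13)·1 + 23/8·1 = 1 ✓
b·c: 145/624·6/5 + (-9/13)·23/6 + 23/8·1 = 1/2 ✓
b·c²: 145/624·36/25 + (-9/13)·529/36 + 23/8·1 = -3621/520 ≠ 1/3 ⇒ order 2.
b·Ac: (-9/13)·6/5 + 23/8·(-79/18) = -125881/9360 ≠ 1/6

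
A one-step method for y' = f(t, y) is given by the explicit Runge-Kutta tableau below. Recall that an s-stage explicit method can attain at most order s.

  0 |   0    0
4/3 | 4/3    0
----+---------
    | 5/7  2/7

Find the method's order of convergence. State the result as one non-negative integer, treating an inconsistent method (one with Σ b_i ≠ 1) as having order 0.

b = (5/7, 2/7)
c = (0, 4/3)
Σ b_i: 5/7·1 + 2/7·1 = 1 ✓
b·c: 2/7·4/3 = 8/21 ≠ 1/2 ⇒ order 1.

1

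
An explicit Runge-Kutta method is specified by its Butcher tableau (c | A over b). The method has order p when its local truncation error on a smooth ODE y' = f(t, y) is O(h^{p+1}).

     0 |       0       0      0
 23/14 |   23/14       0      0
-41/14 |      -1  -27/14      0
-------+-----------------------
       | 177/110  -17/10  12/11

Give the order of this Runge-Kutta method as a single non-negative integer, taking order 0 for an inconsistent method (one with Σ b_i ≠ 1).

1

b = (177/110, -17/10, 12/11)
c = (0, 23/14, -41/14)
Ac = (0, 0, -621/196)
Σ b_i: 177/110·1 + (-17/10)·1 + 12/11·1 = 1 ✓
b·c: (-17/10)·23/14 + 12/11·(-41/14) = -9221/1540 ≠ 1/2 ⇒ order 1.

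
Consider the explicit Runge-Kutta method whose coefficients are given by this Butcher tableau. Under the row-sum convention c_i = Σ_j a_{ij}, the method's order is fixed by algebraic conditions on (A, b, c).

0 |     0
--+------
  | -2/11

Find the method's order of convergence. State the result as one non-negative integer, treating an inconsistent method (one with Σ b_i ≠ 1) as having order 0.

0

b = (-2/11)
c = (0)
Σ b_i: (-2/11)·1 = -2/11 ≠ 1 ⇒ order 0.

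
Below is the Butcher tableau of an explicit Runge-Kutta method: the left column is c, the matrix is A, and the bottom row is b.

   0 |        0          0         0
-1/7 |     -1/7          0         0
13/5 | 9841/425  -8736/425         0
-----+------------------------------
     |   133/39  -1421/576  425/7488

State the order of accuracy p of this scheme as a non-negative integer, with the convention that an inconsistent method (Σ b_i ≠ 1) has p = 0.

b = (133/39, -1421/576, 425/7488)
c = (0, -1/7, 13/5)
Ac = (0, 0, 1248/425)
Σ b_i: 133/39·1 + (-1421/576)·1 + 425/7488·1 = 1 ✓
b·c: (-1421/576)·(-1/7) + 425/7488·13/5 = 1/2 ✓
b·c²: (-1421/576)·1/49 + 425/7488·169/25 = 1/3 ✓
b·Ac: 425/7488·1248/425 = 1/6 ✓; 3 stages ⇒ order 3.

3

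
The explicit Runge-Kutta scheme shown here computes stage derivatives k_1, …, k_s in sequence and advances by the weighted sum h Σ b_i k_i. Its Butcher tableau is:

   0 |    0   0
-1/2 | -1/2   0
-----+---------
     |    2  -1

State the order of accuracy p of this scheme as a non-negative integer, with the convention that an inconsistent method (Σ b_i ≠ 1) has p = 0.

b = (2, -1)
c = (0, -1/2)
Σ b_i: 2·1 + (-1)·1 = 1 ✓
b·c: (-1)·(-1/2) = 1/2 ✓; 2 stages ⇒ order 2.

2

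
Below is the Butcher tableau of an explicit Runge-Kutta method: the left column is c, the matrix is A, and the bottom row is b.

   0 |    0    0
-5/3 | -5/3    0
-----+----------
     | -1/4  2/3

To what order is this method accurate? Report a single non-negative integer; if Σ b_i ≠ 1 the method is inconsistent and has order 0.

0

b = (-1/4, 2/3)
c = (0, -5/3)
Σ b_i: (-1/4)·1 + 2/3·1 = 5/12 ≠ 1 ⇒ order 0.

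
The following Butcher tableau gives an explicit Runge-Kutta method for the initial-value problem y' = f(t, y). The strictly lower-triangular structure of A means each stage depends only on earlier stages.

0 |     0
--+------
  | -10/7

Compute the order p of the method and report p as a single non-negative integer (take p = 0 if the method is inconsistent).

b = (-10/7)
c = (0)
Σ b_i: (-10/7)·1 = -10/7 ≠ 1 ⇒ order 0.

0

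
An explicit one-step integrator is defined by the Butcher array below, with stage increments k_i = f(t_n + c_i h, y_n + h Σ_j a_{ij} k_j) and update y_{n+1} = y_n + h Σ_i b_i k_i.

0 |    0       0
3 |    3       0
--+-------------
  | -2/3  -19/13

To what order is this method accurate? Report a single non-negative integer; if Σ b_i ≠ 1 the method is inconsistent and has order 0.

b = (-2/3, -19/13)
c = (0, 3)
Σ b_i: (-2/3)·1 + (-19/13)·1 = -83/39 ≠ 1 ⇒ order 0.

0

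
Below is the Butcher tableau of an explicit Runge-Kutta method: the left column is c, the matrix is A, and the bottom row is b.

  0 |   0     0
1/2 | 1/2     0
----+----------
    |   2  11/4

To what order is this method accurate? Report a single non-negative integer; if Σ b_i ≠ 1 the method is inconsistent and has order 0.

b = (2, 11/4)
c = (0, 1/2)
Σ b_i: 2·1 + 11/4·1 = 19/4 ≠ 1 ⇒ order 0.

0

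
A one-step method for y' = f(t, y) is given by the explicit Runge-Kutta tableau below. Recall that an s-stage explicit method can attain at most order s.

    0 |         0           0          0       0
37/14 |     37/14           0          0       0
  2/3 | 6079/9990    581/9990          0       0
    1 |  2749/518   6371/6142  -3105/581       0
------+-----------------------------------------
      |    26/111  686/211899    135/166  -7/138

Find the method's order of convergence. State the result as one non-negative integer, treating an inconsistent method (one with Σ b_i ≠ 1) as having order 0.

4

b = (26/111, 686/211899, 135/166, -7/138)
c = (0, 37/14, 2/3, 1)
Ac = (0, 0, 83/540, -23/28)
Σ b_i: 26/111·1 + 686/211899·1 + 135/166·1 + (-7/138)·1 = 1 ✓
b·c: 686/211899·37/14 + 135/166·2/3 + (-7/138)·1 = 1/2 ✓
b·c²: 686/211899·1369/196 + 135/166·4/9 + (-7/138)·1 = 1/3 ✓
b·Ac: 135/166·83/540 + (-7/138)·(-23/28) = 1/6 ✓
b·c³: 686/211899·50653/2744 + 135/166·8/27 + (-7/138)·1 = 1/4 ✓
b·(c∘Ac): 135/166·83/810 + (-7/138)·(-23/28) = 1/8 ✓
b·Ac²: 135/166·3071/7560 + (-7/138)·1909/392 = 1/12 ✓
b·A²c: (-7/138)·(-23/28) = 1/24 ✓; 4 stages ⇒ order 4.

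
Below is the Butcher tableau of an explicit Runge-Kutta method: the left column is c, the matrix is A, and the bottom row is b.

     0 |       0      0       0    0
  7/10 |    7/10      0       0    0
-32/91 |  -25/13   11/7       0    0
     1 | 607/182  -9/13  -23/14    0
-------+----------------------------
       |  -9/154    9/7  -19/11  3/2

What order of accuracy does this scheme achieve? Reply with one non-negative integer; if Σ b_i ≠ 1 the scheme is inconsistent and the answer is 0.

1

b = (-9/154, 9/7, -19/11, 3/2)
c = (0, 7/10, -32/91, 1)
Ac = (0, 0, 11/10, 593/6370)
Σ b_i: (-9/154)·1 + 9/7·1 + (-19/11)·1 + 3/2·1 = 1 ✓
b·c: 9/7·7/10 + (-19/11)·(-32/91) + 3/2·1 = 15052/5005 ≠ 1/2 ⇒ order 1.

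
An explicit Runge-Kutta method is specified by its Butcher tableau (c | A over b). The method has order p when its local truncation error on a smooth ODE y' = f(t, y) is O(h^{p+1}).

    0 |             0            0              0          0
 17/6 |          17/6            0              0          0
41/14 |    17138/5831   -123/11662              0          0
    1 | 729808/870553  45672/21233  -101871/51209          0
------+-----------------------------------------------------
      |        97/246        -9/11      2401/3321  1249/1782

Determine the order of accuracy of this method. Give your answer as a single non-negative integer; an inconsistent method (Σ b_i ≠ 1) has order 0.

b = (97/246, -9/11, 2401/3321, 1249/1782)
c = (0, 17/6, 41/14, 1)
Ac = (0, 0, -41/1372, 671/2498)
Σ b_i: 97/246·1 + (-9/11)·1 + 2401/3321·1 + 1249/1782·1 = 1 ✓
b·c: (-9/11)·17/6 + 2401/3321·41/14 + 1249/1782·1 = 1/2 ✓
b·c²: (-9/11)·289/36 + 2401/3321·1681/196 + 1249/1782·1 = 1/3 ✓
b·Ac: 2401/3321·(-41/1372) + 1249/1782·671/2498 = 1/6 ✓
b·c³: (-9/11)·4913/216 + 2401/3321·68921/2744 + 1249/1782·1 = 1/4 ✓
b·(c∘Ac): 2401/3321·(-1681/19208) + 1249/1782·671/2498 = 1/8 ✓
b·Ac²: 2401/3321·(-697/8232) + 1249/1782·3091/14988 = 1/12 ✓
b·A²c: 1249/1782·297/4996 = 1/24 ✓; 4 stages ⇒ order 4.

4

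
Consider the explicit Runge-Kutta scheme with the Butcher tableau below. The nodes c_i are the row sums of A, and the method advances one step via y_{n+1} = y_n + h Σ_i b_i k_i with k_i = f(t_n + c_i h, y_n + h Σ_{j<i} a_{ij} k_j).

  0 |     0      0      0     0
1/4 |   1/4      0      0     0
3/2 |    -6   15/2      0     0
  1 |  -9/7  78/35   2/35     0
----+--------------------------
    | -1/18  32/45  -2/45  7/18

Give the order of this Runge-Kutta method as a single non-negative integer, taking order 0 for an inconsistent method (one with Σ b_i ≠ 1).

4

b = (-1/18, 32/45, -2/45, 7/18)
c = (0, 1/4, 3/2, 1)
Ac = (0, 0, 15/8, 9/14)
Σ b_i: (-1/18)·1 + 32/45·1 + (-2/45)·1 + 7/18·1 = 1 ✓
b·c: 32/45·1/4 + (-2/45)·3/2 + 7/18·1 = 1/2 ✓
b·c²: 32/45·1/16 + (-2/45)·9/4 + 7/18·1 = 1/3 ✓
b·Ac: (-2/45)·15/8 + 7/18·9/14 = 1/6 ✓
b·c³: 32/45·1/64 + (-2/45)·27/8 + 7/18·1 = 1/4 ✓
b·(c∘Ac): (-2/45)·45/16 + 7/18·9/14 = 1/8 ✓
b·Ac²: (-2/45)·15/32 + 7/18·15/56 = 1/12 ✓
b·A²c: 7/18·3/28 = 1/24 ✓; 4 stages ⇒ order 4.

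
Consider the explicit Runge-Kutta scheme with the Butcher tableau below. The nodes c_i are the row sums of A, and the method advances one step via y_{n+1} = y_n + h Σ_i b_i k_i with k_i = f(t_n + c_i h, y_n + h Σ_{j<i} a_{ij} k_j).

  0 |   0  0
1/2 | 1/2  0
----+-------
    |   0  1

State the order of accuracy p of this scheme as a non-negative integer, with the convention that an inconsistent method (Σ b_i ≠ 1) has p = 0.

b = (0, 1)
c = (0, 1/2)
Σ b_i: 1·1 = 1 ✓
b·c: 1·1/2 = 1/2 ✓; 2 stages ⇒ order 2.

2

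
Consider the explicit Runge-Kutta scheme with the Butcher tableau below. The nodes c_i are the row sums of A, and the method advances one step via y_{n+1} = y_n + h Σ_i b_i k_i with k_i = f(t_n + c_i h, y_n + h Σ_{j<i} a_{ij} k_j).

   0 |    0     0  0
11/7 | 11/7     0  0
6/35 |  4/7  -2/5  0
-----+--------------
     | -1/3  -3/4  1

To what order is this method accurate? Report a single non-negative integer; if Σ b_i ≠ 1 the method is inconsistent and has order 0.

b = (-1/3, -3/4, 1)
c = (0, 11/7, 6/35)
Ac = (0, 0, -22/35)
Σ b_i: (-1/3)·1 + (-3/4)·1 + 1·1 = -1/12 ≠ 1 ⇒ order 0.

0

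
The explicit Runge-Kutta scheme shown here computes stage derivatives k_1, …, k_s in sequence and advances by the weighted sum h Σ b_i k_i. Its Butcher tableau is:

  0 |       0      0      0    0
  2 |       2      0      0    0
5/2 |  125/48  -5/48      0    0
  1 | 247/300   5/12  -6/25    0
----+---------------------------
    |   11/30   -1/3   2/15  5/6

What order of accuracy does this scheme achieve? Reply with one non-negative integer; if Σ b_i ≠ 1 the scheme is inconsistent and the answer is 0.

b = (11/30, -1/3, 2/15, 5/6)
c = (0, 2, 5/2, 1)
Ac = (0, 0, -5/24, 7/30)
Σ b_i: 11/30·1 + (-1/3)·1 + 2/15·1 + 5/6·1 = 1 ✓
b·c: (-1/3)·2 + 2/15·5/2 + 5/6·1 = 1/2 ✓
b·c²: (-1/3)·4 + 2/15·25/4 + 5/6·1 = 1/3 ✓
b·Ac: 2/15·(-5/24) + 5/6·7/30 = 1/6 ✓
b·c³: (-1/3)·8 + 2/15·125/8 + 5/6·1 = 1/4 ✓
b·(c∘Ac): 2/15·(-25/48) + 5/6·7/30 = 1/8 ✓
b·Ac²: 2/15·(-5/12) + 5/6·1/6 = 1/12 ✓
b·A²c: 5/6·1/20 = 1/24 ✓; 4 stages ⇒ order 4.

4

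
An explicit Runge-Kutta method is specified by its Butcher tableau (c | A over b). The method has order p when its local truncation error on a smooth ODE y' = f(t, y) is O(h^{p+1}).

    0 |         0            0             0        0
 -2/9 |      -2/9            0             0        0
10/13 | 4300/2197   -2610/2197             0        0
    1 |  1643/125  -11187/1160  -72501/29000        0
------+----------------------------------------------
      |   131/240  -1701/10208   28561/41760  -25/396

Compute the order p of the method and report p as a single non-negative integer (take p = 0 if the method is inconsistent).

b = (131/240, -1701/10208, 28561/41760, -25/396)
c = (0, -2/9, 10/13, 1)
Ac = (0, 0, 580/2197, 11/50)
Σ b_i: 131/240·1 + (-1701/10208)·1 + 28561/41760·1 + (-25/396)·1 = 1 ✓
b·c: (-1701/10208)·(-2/9) + 28561/41760·10/13 + (-25/396)·1 = 1/2 ✓
b·c²: (-1701/10208)·4/81 + 28561/41760·100/169 + (-25/396)·1 = 1/3 ✓
b·Ac: 28561/41760·580/2197 + (-25/396)·11/50 = 1/6 ✓
b·c³: (-1701/10208)·(-8/729) + 28561/41760·1000/2197 + (-25/396)·1 = 1/4 ✓
b·(c∘Ac): 28561/41760·5800/28561 + (-25/396)·11/50 = 1/8 ✓
b·Ac²: 28561/41760·(-1160/19773) + (-25/396)·(-88/45) = 1/12 ✓
b·A²c: (-25/396)·(-33/50) = 1/24 ✓; 4 stages ⇒ order 4.

4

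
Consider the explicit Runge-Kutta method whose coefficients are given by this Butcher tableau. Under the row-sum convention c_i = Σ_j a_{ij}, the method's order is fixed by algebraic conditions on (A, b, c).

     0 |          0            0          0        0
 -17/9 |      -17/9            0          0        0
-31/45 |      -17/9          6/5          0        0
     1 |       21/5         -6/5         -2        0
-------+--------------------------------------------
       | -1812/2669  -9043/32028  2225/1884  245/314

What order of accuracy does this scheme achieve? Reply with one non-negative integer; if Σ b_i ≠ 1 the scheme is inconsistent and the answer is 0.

b = (-1812/2669, -9043/32028, 2225/1884, 245/314)
c = (0, -17/9, -31/45, 1)
Ac = (0, 0, -34/15, 164/45)
Σ b_i: (-1812/2669)·1 + (-9043/32028)·1 + 2225/1884·1 + 245/314·1 = 1 ✓
b·c: (-9043/32028)·(-17/9) + 2225/1884·(-31/45) + 245/314·1 = 1/2 ✓
b·c²: (-9043/32028)·289/81 + 2225/1884·961/2025 + 245/314·1 = 1/3 ✓
b·Ac: 2225/1884·(-34/15) + 245/314·164/45 = 1/6 ✓
b·c³: (-9043/32028)·(-4913/729) + 2225/1884·(-29791/91125) + 245/314·1 = 292109/127170 ≠ 1/4 ⇒ order 3.
b·(c∘Ac): 2225/1884·1054/675 + 245/314·164/45 = 119227/25434 ≠ 1/8
b·Ac²: 2225/1884·578/135 + 245/314·(-10592/2025) = 41339/42390 ≠ 1/12
b·A²c: 245/314·68/15 = 1666/471 ≠ 1/24

3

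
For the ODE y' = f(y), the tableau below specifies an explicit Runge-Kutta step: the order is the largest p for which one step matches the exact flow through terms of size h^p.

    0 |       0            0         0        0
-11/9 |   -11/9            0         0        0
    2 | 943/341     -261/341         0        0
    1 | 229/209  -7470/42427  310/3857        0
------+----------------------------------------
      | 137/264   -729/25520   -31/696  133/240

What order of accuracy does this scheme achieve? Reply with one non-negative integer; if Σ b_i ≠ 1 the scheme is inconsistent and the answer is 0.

4

b = (137/264, -729/25520, -31/696, 133/240)
c = (0, -11/9, 2, 1)
Ac = (0, 0, 29/31, 50/133)
Σ b_i: 137/264·1 + (-729/25520)·1 + (-31/696)·1 + 133/240·1 = 1 ✓
b·c: (-729/25520)·(-11/9) + (-31/696)·2 + 133/240·1 = 1/2 ✓
b·c²: (-729/25520)·121/81 + (-31/696)·4 + 133/240·1 = 1/3 ✓
b·Ac: (-31/696)·29/31 + 133/240·50/133 = 1/6 ✓
b·c³: (-729/25520)·(-1331/729) + (-31/696)·8 + 133/240·1 = 1/4 ✓
b·(c∘Ac): (-31/696)·58/31 + 133/240·50/133 = 1/8 ✓
b·Ac²: (-31/696)·(-319/279) + 133/240·10/171 = 1/12 ✓
b·A²c: 133/240·10/133 = 1/24 ✓; 4 stages ⇒ order 4.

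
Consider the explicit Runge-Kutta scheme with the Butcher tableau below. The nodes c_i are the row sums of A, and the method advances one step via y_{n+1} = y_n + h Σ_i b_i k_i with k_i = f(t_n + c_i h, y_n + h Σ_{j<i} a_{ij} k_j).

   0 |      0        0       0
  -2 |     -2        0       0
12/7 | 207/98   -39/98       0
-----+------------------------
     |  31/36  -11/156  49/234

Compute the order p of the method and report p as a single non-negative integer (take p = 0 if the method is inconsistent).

3

b = (31/36, -11/156, 49/234)
c = (0, -2, 12/7)
Ac = (0, 0, 39/49)
Σ b_i: 31/36·1 + (-11/156)·1 + 49/234·1 = 1 ✓
b·c: (-11/156)·(-2) + 49/234·12/7 = 1/2 ✓
b·c²: (-11/156)·4 + 49/234·144/49 = 1/3 ✓
b·Ac: 49/234·39/49 = 1/6 ✓; 3 stages ⇒ order 3.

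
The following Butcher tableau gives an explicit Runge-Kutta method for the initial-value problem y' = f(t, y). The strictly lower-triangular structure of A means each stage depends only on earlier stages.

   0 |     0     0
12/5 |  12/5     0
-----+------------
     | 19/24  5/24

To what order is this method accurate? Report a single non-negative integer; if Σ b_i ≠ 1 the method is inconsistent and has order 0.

b = (19/24, 5/24)
c = (0, 12/5)
Σ b_i: 19/24·1 + 5/24·1 = 1 ✓
b·c: 5/24·12/5 = 1/2 ✓; 2 stages ⇒ order 2.

2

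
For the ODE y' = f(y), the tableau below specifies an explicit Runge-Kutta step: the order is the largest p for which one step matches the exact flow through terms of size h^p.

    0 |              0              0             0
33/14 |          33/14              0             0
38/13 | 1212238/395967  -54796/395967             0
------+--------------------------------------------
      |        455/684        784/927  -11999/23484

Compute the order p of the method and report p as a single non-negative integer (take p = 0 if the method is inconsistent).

3

b = (455/684, 784/927, -11999/23484)
c = (0, 33/14, 38/13)
Ac = (0, 0, -3914/11999)
Σ b_i: 455/684·1 + 784/927·1 + (-11999/23484)·1 = 1 ✓
b·c: 784/927·33/14 + (-11999/23484)·38/13 = 1/2 ✓
b·c²: 784/927·1089/196 + (-11999/23484)·1444/169 = 1/3 ✓
b·Ac: (-11999/23484)·(-3914/11999) = 1/6 ✓; 3 stages ⇒ order 3.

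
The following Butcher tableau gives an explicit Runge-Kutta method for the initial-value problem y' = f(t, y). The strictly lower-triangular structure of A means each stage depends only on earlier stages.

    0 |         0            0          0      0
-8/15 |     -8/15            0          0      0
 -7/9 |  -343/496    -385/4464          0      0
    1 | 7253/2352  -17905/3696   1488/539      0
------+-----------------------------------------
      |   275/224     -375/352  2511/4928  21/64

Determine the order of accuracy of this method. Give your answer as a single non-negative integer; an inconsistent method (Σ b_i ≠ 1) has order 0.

4

b = (275/224, -375/352, 2511/4928, 21/64)
c = (0, -8/15, -7/9, 1)
Ac = (0, 0, 77/1674, 55/126)
Σ b_i: 275/224·1 + (-375/352)·1 + 2511/4928·1 + 21/64·1 = 1 ✓
b·c: (-375/352)·(-8/15) + 2511/4928·(-7/9) + 21/64·1 = 1/2 ✓
b·c²: (-375/352)·64/225 + 2511/4928·49/81 + 21/64·1 = 1/3 ✓
b·Ac: 2511/4928·77/1674 + 21/64·55/126 = 1/6 ✓
b·c³: (-375/352)·(-512/3375) + 2511/4928·(-343/729) + 21/64·1 = 1/4 ✓
b·(c∘Ac): 2511/4928·(-539/15066) + 21/64·55/126 = 1/8 ✓
b·Ac²: 2511/4928·(-308/12555) + 21/64·92/315 = 1/12 ✓
b·A²c: 21/64·8/63 = 1/24 ✓; 4 stages ⇒ order 4.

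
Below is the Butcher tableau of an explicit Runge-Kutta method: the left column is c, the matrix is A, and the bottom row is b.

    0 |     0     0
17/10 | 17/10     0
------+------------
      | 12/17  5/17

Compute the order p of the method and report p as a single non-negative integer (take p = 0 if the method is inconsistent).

b = (12/17, 5/17)
c = (0, 17/10)
Σ b_i: 12/17·1 + 5/17·1 = 1 ✓
b·c: 5/17·17/10 = 1/2 ✓; 2 stages ⇒ order 2.

2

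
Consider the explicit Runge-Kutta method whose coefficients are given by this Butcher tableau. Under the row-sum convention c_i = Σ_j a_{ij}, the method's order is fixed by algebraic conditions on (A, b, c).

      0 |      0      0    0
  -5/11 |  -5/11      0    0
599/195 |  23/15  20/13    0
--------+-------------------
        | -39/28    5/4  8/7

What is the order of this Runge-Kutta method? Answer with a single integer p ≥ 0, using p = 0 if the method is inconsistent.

b = (-39/28, 5/4, 8/7)
c = (0, -5/11, 599/195)
Ac = (0, 0, -100/143)
Σ b_i: (-39/28)·1 + 5/4·1 + 8/7·1 = 1 ✓
b·c: 5/4·(-5/11) + 8/7·599/195 = 176723/60060 ≠ 1/2 ⇒ order 1.

1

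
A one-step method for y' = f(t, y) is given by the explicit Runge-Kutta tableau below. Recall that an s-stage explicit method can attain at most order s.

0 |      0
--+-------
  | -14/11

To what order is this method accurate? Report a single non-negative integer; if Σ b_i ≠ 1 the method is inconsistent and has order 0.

b = (-14/11)
c = (0)
Σ b_i: (-14/11)·1 = -14/11 ≠ 1 ⇒ order 0.

0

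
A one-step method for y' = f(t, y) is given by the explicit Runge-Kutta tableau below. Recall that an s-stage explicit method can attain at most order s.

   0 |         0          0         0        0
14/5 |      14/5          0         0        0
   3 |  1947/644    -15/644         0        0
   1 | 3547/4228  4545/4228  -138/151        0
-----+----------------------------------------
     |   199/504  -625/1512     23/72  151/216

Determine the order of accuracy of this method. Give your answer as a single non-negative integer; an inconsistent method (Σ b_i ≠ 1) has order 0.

4

b = (199/504, -625/1512, 23/72, 151/216)
c = (0, 14/5, 3, 1)
Ac = (0, 0, -3/46, 81/302)
Σ b_i: 199/504·1 + (-625/1512)·1 + 23/72·1 + 151/216·1 = 1 ✓
b·c: (-625/1512)·14/5 + 23/72·3 + 151/216·1 = 1/2 ✓
b·c²: (-625/1512)·196/25 + 23/72·9 + 151/216·1 = 1/3 ✓
b·Ac: 23/72·(-3/46) + 151/216·81/302 = 1/6 ✓
b·c³: (-625/1512)·2744/125 + 23/72·27 + 151/216·1 = 1/4 ✓
b·(c∘Ac): 23/72·(-9/46) + 151/216·81/302 = 1/8 ✓
b·Ac²: 23/72·(-21/115) + 151/216·153/755 = 1/12 ✓
b·A²c: 151/216·9/151 = 1/24 ✓; 4 stages ⇒ order 4.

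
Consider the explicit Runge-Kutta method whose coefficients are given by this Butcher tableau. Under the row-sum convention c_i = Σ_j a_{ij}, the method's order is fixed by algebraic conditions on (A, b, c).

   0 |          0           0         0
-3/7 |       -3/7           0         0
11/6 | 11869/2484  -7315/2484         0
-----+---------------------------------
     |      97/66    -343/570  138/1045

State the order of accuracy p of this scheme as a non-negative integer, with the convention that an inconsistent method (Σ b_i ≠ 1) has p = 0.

b = (97/66, -343/570, 138/1045)
c = (0, -3/7, 11/6)
Ac = (0, 0, 1045/828)
Σ b_i: 97/66·1 + (-343/570)·1 + 138/1045·1 = 1 ✓
b·c: (-343/570)·(-3/7) + 138/1045·11/6 = 1/2 ✓
b·c²: (-343/570)·9/49 + 138/1045·121/36 = 1/3 ✓
b·Ac: 138/1045·1045/828 = 1/6 ✓; 3 stages ⇒ order 3.

3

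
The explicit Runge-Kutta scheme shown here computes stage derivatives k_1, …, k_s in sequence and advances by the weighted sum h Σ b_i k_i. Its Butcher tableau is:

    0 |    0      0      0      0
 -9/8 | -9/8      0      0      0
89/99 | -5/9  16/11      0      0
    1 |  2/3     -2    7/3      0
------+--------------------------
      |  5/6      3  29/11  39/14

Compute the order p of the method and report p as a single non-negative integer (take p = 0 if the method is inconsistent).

b = (5/6, 3, 29/11, 39/14)
c = (0, -9/8, 89/99, 1)
Ac = (0, 0, -18/11, 5165/1188)
Σ b_i: 5/6·1 + 3·1 + 29/11·1 + 39/14·1 = 2138/231 ≠ 1 ⇒ order 0.

0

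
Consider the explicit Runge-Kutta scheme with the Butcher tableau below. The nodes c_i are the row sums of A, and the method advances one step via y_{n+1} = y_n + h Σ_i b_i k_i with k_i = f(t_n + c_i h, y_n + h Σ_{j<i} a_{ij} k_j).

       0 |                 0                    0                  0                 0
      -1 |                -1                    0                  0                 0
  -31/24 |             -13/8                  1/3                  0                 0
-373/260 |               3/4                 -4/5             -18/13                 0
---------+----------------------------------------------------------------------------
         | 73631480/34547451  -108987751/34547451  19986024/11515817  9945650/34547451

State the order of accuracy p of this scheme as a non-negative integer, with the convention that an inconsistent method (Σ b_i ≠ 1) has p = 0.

b = (73631480/34547451, -108987751/34547451, 19986024/11515817, 9945650/34547451)
c = (0, -1, -31/24, -373/260)
Ac = (0, 0, -1/3, 673/260)
Σ b_i: 73631480/34547451·1 + (-108987751/34547451)·1 + 19986024/11515817·1 + 9945650/34547451·1 = 1 ✓
b·c: (-108987751/34547451)·(-1) + 19986024/11515817·(-31/24) + 9945650/34547451·(-373/260) = 1/2 ✓
b·c²: (-108987751/34547451)·1 + 19986024/11515817·961/576 + 9945650/34547451·139129/67600 = 1/3 ✓
b·Ac: 19986024/11515817·(-1/3) + 9945650/34547451·673/260 = 1/6 ✓
b·c³: (-108987751/34547451)·(-1) + 19986024/11515817·(-29791/13824) + 9945650/34547451·(-51895117/17576000) = -618867711439/431152188480 ≠ 1/4 ⇒ order 3.
b·(c∘Ac): 19986024/11515817·31/72 + 9945650/34547451·(-251029/67600) = -29646295/92126536 ≠ 1/8
b·Ac²: 19986024/11515817·1/3 + 9945650/34547451·(-6469/2080) = -175134461/552759216 ≠ 1/12
b·A²c: 9945650/34547451·6/13 = 1530100/11515817 ≠ 1/24

3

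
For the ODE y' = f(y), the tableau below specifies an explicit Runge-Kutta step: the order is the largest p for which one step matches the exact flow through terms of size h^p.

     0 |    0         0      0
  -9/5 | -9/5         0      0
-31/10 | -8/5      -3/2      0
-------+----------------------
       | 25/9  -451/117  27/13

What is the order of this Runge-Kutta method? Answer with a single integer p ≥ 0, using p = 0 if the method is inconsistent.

b = (25/9, -451/117, 27/13)
c = (0, -9/5, -31/10)
Ac = (0, 0, 27/10)
Σ b_i: 25/9·1 + (-451/117)·1 + 27/13·1 = 1 ✓
b·c: (-451/117)·(-9/5) + 27/13·(-31/10) = 1/2 ✓
b·c²: (-451/117)·81/25 + 27/13·961/100 = 747/100 ≠ 1/3 ⇒ order 2.
b·Ac: 27/13·27/10 = 729/130 ≠ 1/6

2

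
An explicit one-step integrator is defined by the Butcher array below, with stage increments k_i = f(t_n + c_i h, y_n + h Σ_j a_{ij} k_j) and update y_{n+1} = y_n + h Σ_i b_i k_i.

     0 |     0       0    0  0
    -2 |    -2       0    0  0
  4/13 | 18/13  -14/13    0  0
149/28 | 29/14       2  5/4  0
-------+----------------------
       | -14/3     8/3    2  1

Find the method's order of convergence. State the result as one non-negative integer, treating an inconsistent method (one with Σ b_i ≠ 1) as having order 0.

1

b = (-14/3, 8/3, 2, 1)
c = (0, -2, 4/13, 149/28)
Ac = (0, 0, 28/13, -47/13)
Σ b_i: (-14/3)·1 + 8/3·1 + 2·1 + 1·1 = 1 ✓
b·c: 8/3·(-2) + 2·4/13 + 1·149/28 = 659/1092 ≠ 1/2 ⇒ order 1.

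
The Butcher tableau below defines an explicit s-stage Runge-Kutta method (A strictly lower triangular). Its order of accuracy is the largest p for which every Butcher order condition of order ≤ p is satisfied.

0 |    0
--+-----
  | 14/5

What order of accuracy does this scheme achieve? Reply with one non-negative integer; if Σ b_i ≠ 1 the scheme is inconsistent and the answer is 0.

0

b = (14/5)
c = (0)
Σ b_i: 14/5·1 = 14/5 ≠ 1 ⇒ order 0.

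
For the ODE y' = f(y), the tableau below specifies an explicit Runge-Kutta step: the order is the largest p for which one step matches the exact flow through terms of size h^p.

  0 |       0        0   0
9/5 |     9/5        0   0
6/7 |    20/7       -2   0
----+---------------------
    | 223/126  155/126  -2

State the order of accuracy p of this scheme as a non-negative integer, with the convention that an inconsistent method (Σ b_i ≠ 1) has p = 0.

2

b = (223/126, 155/126, -2)
c = (0, 9/5, 6/7)
Ac = (0, 0, -18/5)
Σ b_i: 223/126·1 + 155/126·1 + (-2)·1 = 1 ✓
b·c: 155/126·9/5 + (-2)·6/7 = 1/2 ✓
b·c²: 155/126·81/25 + (-2)·36/49 = 1233/490 ≠ 1/3 ⇒ order 2.
b·Ac: (-2)·(-18/5) = 36/5 ≠ 1/6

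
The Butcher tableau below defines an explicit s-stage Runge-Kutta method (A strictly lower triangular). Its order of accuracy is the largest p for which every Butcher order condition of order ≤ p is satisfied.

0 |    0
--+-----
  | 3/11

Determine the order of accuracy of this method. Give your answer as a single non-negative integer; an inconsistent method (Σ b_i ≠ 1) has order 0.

0

b = (3/11)
c = (0)
Σ b_i: 3/11·1 = 3/11 ≠ 1 ⇒ order 0.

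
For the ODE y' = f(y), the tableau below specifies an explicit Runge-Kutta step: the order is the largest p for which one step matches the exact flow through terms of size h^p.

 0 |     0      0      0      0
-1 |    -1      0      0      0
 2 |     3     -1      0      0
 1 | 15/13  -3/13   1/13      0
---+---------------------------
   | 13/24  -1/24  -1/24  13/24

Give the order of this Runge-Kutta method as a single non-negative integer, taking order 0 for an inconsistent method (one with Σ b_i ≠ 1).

b = (13/24, -1/24, -1/24, 13/24)
c = (0, -1, 2, 1)
Ac = (0, 0, 1, 5/13)
Σ b_i: 13/24·1 + (-1/24)·1 + (-1/24)·1 + 13/24·1 = 1 ✓
b·c: (-1/24)·(-1) + (-1/24)·2 + 13/24·1 = 1/2 ✓
b·c²: (-1/24)·1 + (-1/24)·4 + 13/24·1 = 1/3 ✓
b·Ac: (-1/24)·1 + 13/24·5/13 = 1/6 ✓
b·c³: (-1/24)·(-1) + (-1/24)·8 + 13/24·1 = 1/4 ✓
b·(c∘Ac): (-1/24)·2 + 13/24·5/13 = 1/8 ✓
b·Ac²: (-1/24)·(-1) + 13/24·1/13 = 1/12 ✓
b·A²c: 13/24·1/13 = 1/24 ✓; 4 stages ⇒ order 4.

4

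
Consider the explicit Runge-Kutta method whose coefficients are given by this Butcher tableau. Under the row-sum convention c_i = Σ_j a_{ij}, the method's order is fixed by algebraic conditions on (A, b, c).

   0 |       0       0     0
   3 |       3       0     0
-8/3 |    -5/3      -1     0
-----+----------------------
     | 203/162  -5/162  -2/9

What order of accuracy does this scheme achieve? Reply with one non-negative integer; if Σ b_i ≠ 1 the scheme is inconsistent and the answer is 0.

2

b = (203/162, -5/162, -2/9)
c = (0, 3, -8/3)
Ac = (0, 0, -3)
Σ b_i: 203/162·1 + (-5/162)·1 + (-2/9)·1 = 1 ✓
b·c: (-5/162)·3 + (-2/9)·(-8/3) = 1/2 ✓
b·c²: (-5/162)·9 + (-2/9)·64/9 = -301/162 ≠ 1/3 ⇒ order 2.
b·Ac: (-2/9)·(-3) = 2/3 ≠ 1/6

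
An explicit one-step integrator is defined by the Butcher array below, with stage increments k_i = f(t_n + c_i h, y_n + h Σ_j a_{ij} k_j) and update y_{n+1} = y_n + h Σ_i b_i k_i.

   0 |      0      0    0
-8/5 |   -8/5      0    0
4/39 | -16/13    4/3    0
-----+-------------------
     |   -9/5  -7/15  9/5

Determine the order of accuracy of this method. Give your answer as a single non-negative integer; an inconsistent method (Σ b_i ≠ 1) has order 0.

0

b = (-9/5, -7/15, 9/5)
c = (0, -8/5, 4/39)
Ac = (0, 0, -32/15)
Σ b_i: (-9/5)·1 + (-7/15)·1 + 9/5·1 = -7/15 ≠ 1 ⇒ order 0.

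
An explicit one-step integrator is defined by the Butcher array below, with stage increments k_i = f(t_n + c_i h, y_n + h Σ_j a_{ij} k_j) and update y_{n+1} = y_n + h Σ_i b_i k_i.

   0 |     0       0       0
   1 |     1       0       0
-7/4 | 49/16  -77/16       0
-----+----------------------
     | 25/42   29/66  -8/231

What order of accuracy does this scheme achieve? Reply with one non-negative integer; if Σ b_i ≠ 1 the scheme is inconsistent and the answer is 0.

3

b = (25/42, 29/66, -8/231)
c = (0, 1, -7/4)
Ac = (0, 0, -77/16)
Σ b_i: 25/42·1 + 29/66·1 + (-8/231)·1 = 1 ✓
b·c: 29/66·1 + (-8/231)·(-7/4) = 1/2 ✓
b·c²: 29/66·1 + (-8/231)·49/16 = 1/3 ✓
b·Ac: (-8/231)·(-77/16) = 1/6 ✓; 3 stages ⇒ order 3.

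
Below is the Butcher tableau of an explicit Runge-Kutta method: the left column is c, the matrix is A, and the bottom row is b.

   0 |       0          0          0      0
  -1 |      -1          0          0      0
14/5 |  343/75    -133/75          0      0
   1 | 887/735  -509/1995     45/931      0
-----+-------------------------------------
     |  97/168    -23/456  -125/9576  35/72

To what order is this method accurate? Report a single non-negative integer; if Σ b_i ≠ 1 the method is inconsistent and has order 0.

4

b = (97/168, -23/456, -125/9576, 35/72)
c = (0, -1, 14/5, 1)
Ac = (0, 0, 133/75, 41/105)
Σ b_i: 97/168·1 + (-23/456)·1 + (-125/9576)·1 + 35/72·1 = 1 ✓
b·c: (-23/456)·(-1) + (-125/9576)·14/5 + 35/72·1 = 1/2 ✓
b·c²: (-23/456)·1 + (-125/9576)·196/25 + 35/72·1 = 1/3 ✓
b·Ac: (-125/9576)·133/75 + 35/72·41/105 = 1/6 ✓
b·c³: (-23/456)·(-1) + (-125/9576)·2744/125 + 35/72·1 = 1/4 ✓
b·(c∘Ac): (-125/9576)·1862/375 + 35/72·41/105 = 1/8 ✓
b·Ac²: (-125/9576)·(-133/75) + 35/72·13/105 = 1/12 ✓
b·A²c: 35/72·3/35 = 1/24 ✓; 4 stages ⇒ order 4.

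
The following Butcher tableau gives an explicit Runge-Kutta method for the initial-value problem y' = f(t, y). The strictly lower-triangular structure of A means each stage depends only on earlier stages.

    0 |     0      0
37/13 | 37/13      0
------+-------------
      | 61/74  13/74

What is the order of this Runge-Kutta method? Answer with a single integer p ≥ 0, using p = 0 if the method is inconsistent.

2

b = (61/74, 13/74)
c = (0, 37/13)
Σ b_i: 61/74·1 + 13/74·1 = 1 ✓
b·c: 13/74·37/13 = 1/2 ✓; 2 stages ⇒ order 2.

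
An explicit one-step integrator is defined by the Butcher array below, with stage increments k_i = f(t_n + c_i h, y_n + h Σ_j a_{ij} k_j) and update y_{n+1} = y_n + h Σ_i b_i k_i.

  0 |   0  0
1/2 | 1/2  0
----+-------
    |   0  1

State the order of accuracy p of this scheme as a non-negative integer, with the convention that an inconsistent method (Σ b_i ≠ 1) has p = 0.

2

b = (0, 1)
c = (0, 1/2)
Σ b_i: 1·1 = 1 ✓
b·c: 1·1/2 = 1/2 ✓; 2 stages ⇒ order 2.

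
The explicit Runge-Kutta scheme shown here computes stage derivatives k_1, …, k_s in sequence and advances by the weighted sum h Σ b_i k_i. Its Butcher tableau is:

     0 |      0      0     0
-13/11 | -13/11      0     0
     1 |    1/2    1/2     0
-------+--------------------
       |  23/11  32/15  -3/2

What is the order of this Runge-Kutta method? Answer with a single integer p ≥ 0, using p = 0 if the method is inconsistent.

0

b = (23/11, 32/15, -3/2)
c = (0, -13/11, 1)
Ac = (0, 0, -13/22)
Σ b_i: 23/11·1 + 32/15·1 + (-3/2)·1 = 899/330 ≠ 1 ⇒ order 0.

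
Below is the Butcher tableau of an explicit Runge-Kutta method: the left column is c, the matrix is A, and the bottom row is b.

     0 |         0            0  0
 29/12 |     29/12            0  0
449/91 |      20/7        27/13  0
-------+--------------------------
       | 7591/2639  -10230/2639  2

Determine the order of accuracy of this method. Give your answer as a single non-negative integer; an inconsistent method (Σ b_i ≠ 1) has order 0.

2

b = (7591/2639, -10230/2639, 2)
c = (0, 29/12, 449/91)
Ac = (0, 0, 261/52)
Σ b_i: 7591/2639·1 + (-10230/2639)·1 + 2·1 = 1 ✓
b·c: (-10230/2639)·29/12 + 2·449/91 = 1/2 ✓
b·c²: (-10230/2639)·841/144 + 2·201601/8281 = 5177353/198744 ≠ 1/3 ⇒ order 2.
b·Ac: 2·261/52 = 261/26 ≠ 1/6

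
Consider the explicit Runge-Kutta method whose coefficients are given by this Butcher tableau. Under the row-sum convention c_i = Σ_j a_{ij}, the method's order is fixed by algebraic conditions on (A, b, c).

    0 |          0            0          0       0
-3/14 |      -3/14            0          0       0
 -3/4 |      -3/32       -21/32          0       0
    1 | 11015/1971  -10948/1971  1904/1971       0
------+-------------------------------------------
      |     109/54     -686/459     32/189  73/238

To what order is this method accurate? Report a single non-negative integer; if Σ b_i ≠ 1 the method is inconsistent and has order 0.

4

b = (109/54, -686/459, 32/189, 73/238)
c = (0, -3/14, -3/4, 1)
Ac = (0, 0, 9/64, 34/73)
Σ b_i: 109/54·1 + (-686/459)·1 + 32/189·1 + 73/238·1 = 1 ✓
b·c: (-686/459)·(-3/14) + 32/189·(-3/4) + 73/238·1 = 1/2 ✓
b·c²: (-686/459)·9/196 + 32/189·9/16 + 73/238·1 = 1/3 ✓
b·Ac: 32/189·9/64 + 73/238·34/73 = 1/6 ✓
b·c³: (-686/459)·(-27/2744) + 32/189·(-27/64) + 73/238·1 = 1/4 ✓
b·(c∘Ac): 32/189·(-27/256) + 73/238·34/73 = 1/8 ✓
b·Ac²: 32/189·(-27/896) + 73/238·442/1533 = 1/12 ✓
b·A²c: 73/238·119/876 = 1/24 ✓; 4 stages ⇒ order 4.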